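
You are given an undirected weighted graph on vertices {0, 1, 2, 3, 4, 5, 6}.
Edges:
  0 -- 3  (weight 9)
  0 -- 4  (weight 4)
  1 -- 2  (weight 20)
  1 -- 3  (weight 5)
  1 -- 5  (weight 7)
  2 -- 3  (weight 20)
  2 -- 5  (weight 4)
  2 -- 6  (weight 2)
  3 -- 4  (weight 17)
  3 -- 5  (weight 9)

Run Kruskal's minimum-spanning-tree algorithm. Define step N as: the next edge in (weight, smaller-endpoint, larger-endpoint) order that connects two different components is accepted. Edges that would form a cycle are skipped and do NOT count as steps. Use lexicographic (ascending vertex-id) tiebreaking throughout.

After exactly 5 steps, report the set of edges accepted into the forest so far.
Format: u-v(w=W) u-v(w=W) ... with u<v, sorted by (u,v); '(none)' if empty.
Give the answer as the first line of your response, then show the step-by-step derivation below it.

0-4(w=4) 1-3(w=5) 1-5(w=7) 2-5(w=4) 2-6(w=2)

step 1: add edge 2-6 (w=2); MST = {2-6(w=2)}
step 2: add edge 0-4 (w=4); MST = {0-4(w=4) 2-6(w=2)}
step 3: add edge 2-5 (w=4); MST = {0-4(w=4) 2-5(w=4) 2-6(w=2)}
step 4: add edge 1-3 (w=5); MST = {0-4(w=4) 1-3(w=5) 2-5(w=4) 2-6(w=2)}
step 5: add edge 1-5 (w=7); MST = {0-4(w=4) 1-3(w=5) 1-5(w=7) 2-5(w=4) 2-6(w=2)}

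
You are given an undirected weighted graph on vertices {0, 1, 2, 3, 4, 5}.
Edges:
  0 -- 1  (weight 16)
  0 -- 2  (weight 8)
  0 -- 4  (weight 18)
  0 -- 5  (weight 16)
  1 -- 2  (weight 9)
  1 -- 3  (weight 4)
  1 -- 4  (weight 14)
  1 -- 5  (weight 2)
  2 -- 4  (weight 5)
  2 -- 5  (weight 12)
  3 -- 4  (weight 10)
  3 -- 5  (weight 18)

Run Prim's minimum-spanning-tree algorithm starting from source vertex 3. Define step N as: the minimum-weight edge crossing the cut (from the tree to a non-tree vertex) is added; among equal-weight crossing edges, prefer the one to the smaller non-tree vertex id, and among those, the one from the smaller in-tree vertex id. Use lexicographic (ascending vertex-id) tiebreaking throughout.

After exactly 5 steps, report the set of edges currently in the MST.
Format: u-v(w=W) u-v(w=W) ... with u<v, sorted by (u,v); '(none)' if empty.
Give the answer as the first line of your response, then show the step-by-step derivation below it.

0-2(w=8) 1-2(w=9) 1-3(w=4) 1-5(w=2) 2-4(w=5)

step 1: add edge 1-3 (w=4); MST = {1-3(w=4)}
step 2: add edge 1-5 (w=2); MST = {1-3(w=4) 1-5(w=2)}
step 3: add edge 1-2 (w=9); MST = {1-2(w=9) 1-3(w=4) 1-5(w=2)}
step 4: add edge 2-4 (w=5); MST = {1-2(w=9) 1-3(w=4) 1-5(w=2) 2-4(w=5)}
step 5: add edge 0-2 (w=8); MST = {0-2(w=8) 1-2(w=9) 1-3(w=4) 1-5(w=2) 2-4(w=5)}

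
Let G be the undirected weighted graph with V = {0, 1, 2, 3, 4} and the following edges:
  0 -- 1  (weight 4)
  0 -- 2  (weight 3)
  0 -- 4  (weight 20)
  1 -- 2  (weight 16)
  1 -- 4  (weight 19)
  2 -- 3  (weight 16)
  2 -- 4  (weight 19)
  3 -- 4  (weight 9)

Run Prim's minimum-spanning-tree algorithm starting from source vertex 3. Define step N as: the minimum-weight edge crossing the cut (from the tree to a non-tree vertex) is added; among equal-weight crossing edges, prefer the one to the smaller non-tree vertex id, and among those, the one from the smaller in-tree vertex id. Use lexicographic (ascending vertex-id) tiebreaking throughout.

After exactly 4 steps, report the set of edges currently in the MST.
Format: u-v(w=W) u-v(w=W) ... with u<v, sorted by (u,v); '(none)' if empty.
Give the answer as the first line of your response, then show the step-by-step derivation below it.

0-1(w=4) 0-2(w=3) 2-3(w=16) 3-4(w=9)

step 1: add edge 3-4 (w=9); MST = {3-4(w=9)}
step 2: add edge 2-3 (w=16); MST = {2-3(w=16) 3-4(w=9)}
step 3: add edge 0-2 (w=3); MST = {0-2(w=3) 2-3(w=16) 3-4(w=9)}
step 4: add edge 0-1 (w=4); MST = {0-1(w=4) 0-2(w=3) 2-3(w=16) 3-4(w=9)}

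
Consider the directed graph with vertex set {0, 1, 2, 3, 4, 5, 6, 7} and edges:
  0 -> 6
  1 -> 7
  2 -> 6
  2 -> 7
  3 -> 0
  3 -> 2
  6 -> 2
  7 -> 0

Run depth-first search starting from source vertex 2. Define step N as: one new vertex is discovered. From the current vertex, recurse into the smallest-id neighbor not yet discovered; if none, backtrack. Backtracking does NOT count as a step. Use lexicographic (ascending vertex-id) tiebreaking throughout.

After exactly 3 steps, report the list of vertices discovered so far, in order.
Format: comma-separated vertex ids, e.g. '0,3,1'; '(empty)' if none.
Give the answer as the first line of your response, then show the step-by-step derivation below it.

2,6,7

step 1: discover 2; path=2; order=2
step 2: discover 6; path=2>6; order=2,6
step 3: discover 7; path=2>7; order=2,6,7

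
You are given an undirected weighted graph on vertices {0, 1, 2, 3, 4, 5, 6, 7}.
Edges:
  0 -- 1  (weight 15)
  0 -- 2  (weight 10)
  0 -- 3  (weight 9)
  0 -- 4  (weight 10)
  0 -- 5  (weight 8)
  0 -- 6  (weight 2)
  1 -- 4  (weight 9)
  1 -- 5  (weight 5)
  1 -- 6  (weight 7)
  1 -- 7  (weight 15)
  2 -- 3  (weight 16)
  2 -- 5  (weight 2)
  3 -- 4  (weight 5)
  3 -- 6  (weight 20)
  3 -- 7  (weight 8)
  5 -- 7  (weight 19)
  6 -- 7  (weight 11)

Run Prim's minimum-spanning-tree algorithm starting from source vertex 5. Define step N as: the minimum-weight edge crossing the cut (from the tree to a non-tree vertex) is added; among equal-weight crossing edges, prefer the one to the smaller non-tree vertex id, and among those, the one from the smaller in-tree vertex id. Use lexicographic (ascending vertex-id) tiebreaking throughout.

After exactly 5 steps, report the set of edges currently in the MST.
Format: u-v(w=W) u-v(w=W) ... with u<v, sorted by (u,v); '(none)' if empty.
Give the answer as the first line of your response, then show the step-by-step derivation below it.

0-3(w=9) 0-6(w=2) 1-5(w=5) 1-6(w=7) 2-5(w=2)

step 1: add edge 2-5 (w=2); MST = {2-5(w=2)}
step 2: add edge 1-5 (w=5); MST = {1-5(w=5) 2-5(w=2)}
step 3: add edge 1-6 (w=7); MST = {1-5(w=5) 1-6(w=7) 2-5(w=2)}
step 4: add edge 0-6 (w=2); MST = {0-6(w=2) 1-5(w=5) 1-6(w=7) 2-5(w=2)}
step 5: add edge 0-3 (w=9); MST = {0-3(w=9) 0-6(w=2) 1-5(w=5) 1-6(w=7) 2-5(w=2)}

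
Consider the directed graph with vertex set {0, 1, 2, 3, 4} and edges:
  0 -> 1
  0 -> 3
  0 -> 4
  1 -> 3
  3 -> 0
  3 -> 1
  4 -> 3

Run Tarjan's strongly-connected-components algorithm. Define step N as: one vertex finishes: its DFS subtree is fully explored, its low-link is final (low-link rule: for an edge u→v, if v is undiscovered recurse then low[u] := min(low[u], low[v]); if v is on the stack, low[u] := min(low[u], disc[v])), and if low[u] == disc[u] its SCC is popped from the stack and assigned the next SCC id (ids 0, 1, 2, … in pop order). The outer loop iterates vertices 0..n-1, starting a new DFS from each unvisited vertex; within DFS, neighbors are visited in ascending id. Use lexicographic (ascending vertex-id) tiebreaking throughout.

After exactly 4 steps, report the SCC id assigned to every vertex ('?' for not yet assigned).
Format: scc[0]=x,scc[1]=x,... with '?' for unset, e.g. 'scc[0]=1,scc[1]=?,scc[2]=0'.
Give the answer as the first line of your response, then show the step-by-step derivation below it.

scc[0]=0,scc[1]=0,scc[2]=?,scc[3]=0,scc[4]=0

step 1: low=(low[0]=0,low[1]=1,low[2]=?,low[3]=0,low[4]=?); scc=(scc[0]=?,scc[1]=?,scc[2]=?,scc[3]=?,scc[4]=?)
step 2: low=(low[0]=0,low[1]=0,low[2]=?,low[3]=0,low[4]=?); scc=(scc[0]=?,scc[1]=?,scc[2]=?,scc[3]=?,scc[4]=?)
step 3: low=(low[0]=0,low[1]=0,low[2]=?,low[3]=0,low[4]=2); scc=(scc[0]=?,scc[1]=?,scc[2]=?,scc[3]=?,scc[4]=?)
step 4: low=(low[0]=0,low[1]=0,low[2]=?,low[3]=0,low[4]=2); scc=(scc[0]=0,scc[1]=0,scc[2]=?,scc[3]=0,scc[4]=0)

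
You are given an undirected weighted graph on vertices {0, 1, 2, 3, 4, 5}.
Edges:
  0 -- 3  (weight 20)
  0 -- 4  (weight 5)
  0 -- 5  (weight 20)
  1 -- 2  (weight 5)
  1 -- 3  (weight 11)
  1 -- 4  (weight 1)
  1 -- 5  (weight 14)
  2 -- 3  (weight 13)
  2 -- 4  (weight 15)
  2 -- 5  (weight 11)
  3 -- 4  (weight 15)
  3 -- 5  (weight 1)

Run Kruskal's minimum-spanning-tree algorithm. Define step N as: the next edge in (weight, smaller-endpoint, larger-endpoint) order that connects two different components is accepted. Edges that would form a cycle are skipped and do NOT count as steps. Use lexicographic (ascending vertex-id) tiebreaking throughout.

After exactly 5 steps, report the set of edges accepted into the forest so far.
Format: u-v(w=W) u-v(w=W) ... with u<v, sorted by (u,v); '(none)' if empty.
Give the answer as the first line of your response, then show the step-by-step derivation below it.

0-4(w=5) 1-2(w=5) 1-3(w=11) 1-4(w=1) 3-5(w=1)

step 1: add edge 1-4 (w=1); MST = {1-4(w=1)}
step 2: add edge 3-5 (w=1); MST = {1-4(w=1) 3-5(w=1)}
step 3: add edge 0-4 (w=5); MST = {0-4(w=5) 1-4(w=1) 3-5(w=1)}
step 4: add edge 1-2 (w=5); MST = {0-4(w=5) 1-2(w=5) 1-4(w=1) 3-5(w=1)}
step 5: add edge 1-3 (w=11); MST = {0-4(w=5) 1-2(w=5) 1-3(w=11) 1-4(w=1) 3-5(w=1)}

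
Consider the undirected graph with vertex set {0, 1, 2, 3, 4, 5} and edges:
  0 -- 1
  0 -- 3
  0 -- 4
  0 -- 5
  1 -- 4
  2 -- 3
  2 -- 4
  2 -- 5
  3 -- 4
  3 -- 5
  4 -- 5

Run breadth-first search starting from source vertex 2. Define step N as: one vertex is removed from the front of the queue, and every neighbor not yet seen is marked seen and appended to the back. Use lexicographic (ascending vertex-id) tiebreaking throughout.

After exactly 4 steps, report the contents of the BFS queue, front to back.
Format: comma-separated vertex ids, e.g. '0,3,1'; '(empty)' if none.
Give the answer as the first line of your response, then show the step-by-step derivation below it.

0,1

step 1: dequeue 2; queue=[3,4,5]; order=2
step 2: dequeue 3; queue=[4,5,0]; order=2,3
step 3: dequeue 4; queue=[5,0,1]; order=2,3,4
step 4: dequeue 5; queue=[0,1]; order=2,3,4,5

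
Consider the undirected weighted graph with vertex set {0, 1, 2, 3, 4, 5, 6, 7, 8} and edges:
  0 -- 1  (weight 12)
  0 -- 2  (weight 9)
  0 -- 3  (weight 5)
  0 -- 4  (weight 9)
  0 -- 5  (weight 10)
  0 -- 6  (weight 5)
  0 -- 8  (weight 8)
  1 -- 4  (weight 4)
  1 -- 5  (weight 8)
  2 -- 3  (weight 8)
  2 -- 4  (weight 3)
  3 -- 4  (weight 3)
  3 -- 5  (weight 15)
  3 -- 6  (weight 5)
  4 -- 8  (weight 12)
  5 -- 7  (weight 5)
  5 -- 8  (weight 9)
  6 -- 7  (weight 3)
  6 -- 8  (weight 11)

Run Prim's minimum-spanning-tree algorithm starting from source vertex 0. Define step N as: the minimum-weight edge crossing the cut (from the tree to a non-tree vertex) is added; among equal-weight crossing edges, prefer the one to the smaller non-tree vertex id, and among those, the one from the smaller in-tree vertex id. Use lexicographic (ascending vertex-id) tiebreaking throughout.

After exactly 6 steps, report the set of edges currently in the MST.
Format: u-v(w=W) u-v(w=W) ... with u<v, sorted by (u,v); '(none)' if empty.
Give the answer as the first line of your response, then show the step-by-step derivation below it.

0-3(w=5) 0-6(w=5) 1-4(w=4) 2-4(w=3) 3-4(w=3) 6-7(w=3)

step 1: add edge 0-3 (w=5); MST = {0-3(w=5)}
step 2: add edge 3-4 (w=3); MST = {0-3(w=5) 3-4(w=3)}
step 3: add edge 2-4 (w=3); MST = {0-3(w=5) 2-4(w=3) 3-4(w=3)}
step 4: add edge 1-4 (w=4); MST = {0-3(w=5) 1-4(w=4) 2-4(w=3) 3-4(w=3)}
step 5: add edge 0-6 (w=5); MST = {0-3(w=5) 0-6(w=5) 1-4(w=4) 2-4(w=3) 3-4(w=3)}
step 6: add edge 6-7 (w=3); MST = {0-3(w=5) 0-6(w=5) 1-4(w=4) 2-4(w=3) 3-4(w=3) 6-7(w=3)}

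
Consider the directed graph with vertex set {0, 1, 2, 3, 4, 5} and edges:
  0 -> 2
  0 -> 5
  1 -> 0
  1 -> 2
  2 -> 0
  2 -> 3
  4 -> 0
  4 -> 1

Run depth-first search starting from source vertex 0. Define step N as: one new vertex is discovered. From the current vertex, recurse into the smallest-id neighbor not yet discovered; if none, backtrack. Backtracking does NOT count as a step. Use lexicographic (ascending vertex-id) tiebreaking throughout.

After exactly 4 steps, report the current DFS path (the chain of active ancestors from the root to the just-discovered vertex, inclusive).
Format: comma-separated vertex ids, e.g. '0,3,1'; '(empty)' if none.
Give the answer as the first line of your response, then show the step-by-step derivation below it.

0,5

step 1: discover 0; path=0; order=0
step 2: discover 2; path=0>2; order=0,2
step 3: discover 3; path=0>2>3; order=0,2,3
step 4: discover 5; path=0>5; order=0,2,3,5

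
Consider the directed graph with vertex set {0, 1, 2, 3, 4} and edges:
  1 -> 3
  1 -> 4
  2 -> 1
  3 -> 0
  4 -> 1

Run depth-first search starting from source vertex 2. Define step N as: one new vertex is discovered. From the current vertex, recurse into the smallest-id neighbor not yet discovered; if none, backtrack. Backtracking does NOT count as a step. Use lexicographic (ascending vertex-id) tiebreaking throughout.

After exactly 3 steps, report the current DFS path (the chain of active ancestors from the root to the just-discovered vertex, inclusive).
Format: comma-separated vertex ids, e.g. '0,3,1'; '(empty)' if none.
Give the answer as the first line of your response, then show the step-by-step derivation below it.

2,1,3

step 1: discover 2; path=2; order=2
step 2: discover 1; path=2>1; order=2,1
step 3: discover 3; path=2>1>3; order=2,1,3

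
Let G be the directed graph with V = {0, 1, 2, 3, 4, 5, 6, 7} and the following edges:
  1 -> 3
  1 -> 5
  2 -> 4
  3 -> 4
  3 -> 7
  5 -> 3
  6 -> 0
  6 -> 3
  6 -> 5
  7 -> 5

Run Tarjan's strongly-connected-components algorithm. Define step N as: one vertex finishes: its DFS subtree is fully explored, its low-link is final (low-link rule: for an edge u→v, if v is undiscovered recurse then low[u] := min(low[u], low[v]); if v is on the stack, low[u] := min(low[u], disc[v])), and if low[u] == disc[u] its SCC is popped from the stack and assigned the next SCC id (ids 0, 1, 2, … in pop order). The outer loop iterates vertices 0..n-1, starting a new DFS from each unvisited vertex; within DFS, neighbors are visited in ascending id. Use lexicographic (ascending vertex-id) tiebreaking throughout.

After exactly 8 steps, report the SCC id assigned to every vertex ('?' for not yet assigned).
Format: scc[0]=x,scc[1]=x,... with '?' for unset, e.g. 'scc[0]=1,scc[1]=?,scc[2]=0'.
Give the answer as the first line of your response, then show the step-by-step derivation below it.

scc[0]=0,scc[1]=3,scc[2]=4,scc[3]=2,scc[4]=1,scc[5]=2,scc[6]=5,scc[7]=2

step 1: low=(low[0]=0,low[1]=?,low[2]=?,low[3]=?,low[4]=?,low[5]=?,low[6]=?,low[7]=?); scc=(scc[0]=0,scc[1]=?,scc[2]=?,scc[3]=?,scc[4]=?,scc[5]=?,scc[6]=?,scc[7]=?)
step 2: low=(low[0]=0,low[1]=1,low[2]=?,low[3]=2,low[4]=3,low[5]=?,low[6]=?,low[7]=?); scc=(scc[0]=0,scc[1]=?,scc[2]=?,scc[3]=?,scc[4]=1,scc[5]=?,scc[6]=?,scc[7]=?)
step 3: low=(low[0]=0,low[1]=1,low[2]=?,low[3]=2,low[4]=3,low[5]=2,low[6]=?,low[7]=4); scc=(scc[0]=0,scc[1]=?,scc[2]=?,scc[3]=?,scc[4]=1,scc[5]=?,scc[6]=?,scc[7]=?)
step 4: low=(low[0]=0,low[1]=1,low[2]=?,low[3]=2,low[4]=3,low[5]=2,low[6]=?,low[7]=2); scc=(scc[0]=0,scc[1]=?,scc[2]=?,scc[3]=?,scc[4]=1,scc[5]=?,scc[6]=?,scc[7]=?)
step 5: low=(low[0]=0,low[1]=1,low[2]=?,low[3]=2,low[4]=3,low[5]=2,low[6]=?,low[7]=2); scc=(scc[0]=0,scc[1]=?,scc[2]=?,scc[3]=2,scc[4]=1,scc[5]=2,scc[6]=?,scc[7]=2)
step 6: low=(low[0]=0,low[1]=1,low[2]=?,low[3]=2,low[4]=3,low[5]=2,low[6]=?,low[7]=2); scc=(scc[0]=0,scc[1]=3,scc[2]=?,scc[3]=2,scc[4]=1,scc[5]=2,scc[6]=?,scc[7]=2)
step 7: low=(low[0]=0,low[1]=1,low[2]=6,low[3]=2,low[4]=3,low[5]=2,low[6]=?,low[7]=2); scc=(scc[0]=0,scc[1]=3,scc[2]=4,scc[3]=2,scc[4]=1,scc[5]=2,scc[6]=?,scc[7]=2)
step 8: low=(low[0]=0,low[1]=1,low[2]=6,low[3]=2,low[4]=3,low[5]=2,low[6]=7,low[7]=2); scc=(scc[0]=0,scc[1]=3,scc[2]=4,scc[3]=2,scc[4]=1,scc[5]=2,scc[6]=5,scc[7]=2)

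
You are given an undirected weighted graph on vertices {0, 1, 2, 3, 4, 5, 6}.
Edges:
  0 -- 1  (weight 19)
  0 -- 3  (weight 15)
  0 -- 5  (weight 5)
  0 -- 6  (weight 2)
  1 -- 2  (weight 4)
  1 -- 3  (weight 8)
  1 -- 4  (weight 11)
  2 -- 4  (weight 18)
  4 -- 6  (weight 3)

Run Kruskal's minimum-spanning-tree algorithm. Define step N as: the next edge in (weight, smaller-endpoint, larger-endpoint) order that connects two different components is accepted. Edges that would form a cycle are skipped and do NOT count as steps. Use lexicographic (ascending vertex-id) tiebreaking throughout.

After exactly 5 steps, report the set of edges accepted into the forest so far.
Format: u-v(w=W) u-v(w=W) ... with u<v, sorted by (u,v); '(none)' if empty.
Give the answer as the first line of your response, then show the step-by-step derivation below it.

0-5(w=5) 0-6(w=2) 1-2(w=4) 1-3(w=8) 4-6(w=3)

step 1: add edge 0-6 (w=2); MST = {0-6(w=2)}
step 2: add edge 4-6 (w=3); MST = {0-6(w=2) 4-6(w=3)}
step 3: add edge 1-2 (w=4); MST = {0-6(w=2) 1-2(w=4) 4-6(w=3)}
step 4: add edge 0-5 (w=5); MST = {0-5(w=5) 0-6(w=2) 1-2(w=4) 4-6(w=3)}
step 5: add edge 1-3 (w=8); MST = {0-5(w=5) 0-6(w=2) 1-2(w=4) 1-3(w=8) 4-6(w=3)}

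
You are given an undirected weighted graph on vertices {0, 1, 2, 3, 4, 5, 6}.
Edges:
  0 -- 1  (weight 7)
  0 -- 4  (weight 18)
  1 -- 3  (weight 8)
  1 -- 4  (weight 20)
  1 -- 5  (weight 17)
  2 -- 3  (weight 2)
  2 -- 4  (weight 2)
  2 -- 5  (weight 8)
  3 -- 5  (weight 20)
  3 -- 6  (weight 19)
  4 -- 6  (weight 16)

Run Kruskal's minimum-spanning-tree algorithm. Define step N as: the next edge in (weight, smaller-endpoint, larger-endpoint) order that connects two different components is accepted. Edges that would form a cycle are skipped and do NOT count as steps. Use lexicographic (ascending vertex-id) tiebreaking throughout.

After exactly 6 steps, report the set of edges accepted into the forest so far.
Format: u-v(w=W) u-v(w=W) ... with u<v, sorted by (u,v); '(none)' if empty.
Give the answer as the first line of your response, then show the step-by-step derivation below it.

0-1(w=7) 1-3(w=8) 2-3(w=2) 2-4(w=2) 2-5(w=8) 4-6(w=16)

step 1: add edge 2-3 (w=2); MST = {2-3(w=2)}
step 2: add edge 2-4 (w=2); MST = {2-3(w=2) 2-4(w=2)}
step 3: add edge 0-1 (w=7); MST = {0-1(w=7) 2-3(w=2) 2-4(w=2)}
step 4: add edge 1-3 (w=8); MST = {0-1(w=7) 1-3(w=8) 2-3(w=2) 2-4(w=2)}
step 5: add edge 2-5 (w=8); MST = {0-1(w=7) 1-3(w=8) 2-3(w=2) 2-4(w=2) 2-5(w=8)}
step 6: add edge 4-6 (w=16); MST = {0-1(w=7) 1-3(w=8) 2-3(w=2) 2-4(w=2) 2-5(w=8) 4-6(w=16)}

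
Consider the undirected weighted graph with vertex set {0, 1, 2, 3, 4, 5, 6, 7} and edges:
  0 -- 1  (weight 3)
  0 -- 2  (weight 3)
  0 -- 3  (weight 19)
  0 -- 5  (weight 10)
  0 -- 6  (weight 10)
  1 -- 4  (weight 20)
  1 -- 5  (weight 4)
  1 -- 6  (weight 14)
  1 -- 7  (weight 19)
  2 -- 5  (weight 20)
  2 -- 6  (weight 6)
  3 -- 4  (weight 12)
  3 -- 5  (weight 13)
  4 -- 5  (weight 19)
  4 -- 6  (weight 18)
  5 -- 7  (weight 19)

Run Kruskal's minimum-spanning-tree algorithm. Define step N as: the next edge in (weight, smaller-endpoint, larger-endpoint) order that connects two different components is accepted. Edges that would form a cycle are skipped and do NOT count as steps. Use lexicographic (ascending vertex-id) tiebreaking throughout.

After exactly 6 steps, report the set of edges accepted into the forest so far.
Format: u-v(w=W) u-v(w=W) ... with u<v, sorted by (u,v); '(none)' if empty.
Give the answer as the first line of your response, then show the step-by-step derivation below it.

0-1(w=3) 0-2(w=3) 1-5(w=4) 2-6(w=6) 3-4(w=12) 3-5(w=13)

step 1: add edge 0-1 (w=3); MST = {0-1(w=3)}
step 2: add edge 0-2 (w=3); MST = {0-1(w=3) 0-2(w=3)}
step 3: add edge 1-5 (w=4); MST = {0-1(w=3) 0-2(w=3) 1-5(w=4)}
step 4: add edge 2-6 (w=6); MST = {0-1(w=3) 0-2(w=3) 1-5(w=4) 2-6(w=6)}
step 5: add edge 3-4 (w=12); MST = {0-1(w=3) 0-2(w=3) 1-5(w=4) 2-6(w=6) 3-4(w=12)}
step 6: add edge 3-5 (w=13); MST = {0-1(w=3) 0-2(w=3) 1-5(w=4) 2-6(w=6) 3-4(w=12) 3-5(w=13)}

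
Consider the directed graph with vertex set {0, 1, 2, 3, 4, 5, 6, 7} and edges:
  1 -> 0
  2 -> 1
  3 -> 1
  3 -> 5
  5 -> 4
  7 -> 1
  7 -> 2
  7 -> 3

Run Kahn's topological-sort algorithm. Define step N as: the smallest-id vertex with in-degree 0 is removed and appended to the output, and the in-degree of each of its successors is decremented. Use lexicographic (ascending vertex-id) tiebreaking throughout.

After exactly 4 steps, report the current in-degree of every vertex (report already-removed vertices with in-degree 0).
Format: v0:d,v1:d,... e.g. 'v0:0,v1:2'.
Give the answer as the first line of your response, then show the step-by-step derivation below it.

v0:1,v1:0,v2:0,v3:0,v4:1,v5:0,v6:0,v7:0

step 1: output 6; order=[6]; indeg=(1,3,1,1,1,1,0,0)
step 2: output 7; order=[6,7]; indeg=(1,2,0,0,1,1,0,0)
step 3: output 2; order=[6,7,2]; indeg=(1,1,0,0,1,1,0,0)
step 4: output 3; order=[6,7,2,3]; indeg=(1,0,0,0,1,0,0,0)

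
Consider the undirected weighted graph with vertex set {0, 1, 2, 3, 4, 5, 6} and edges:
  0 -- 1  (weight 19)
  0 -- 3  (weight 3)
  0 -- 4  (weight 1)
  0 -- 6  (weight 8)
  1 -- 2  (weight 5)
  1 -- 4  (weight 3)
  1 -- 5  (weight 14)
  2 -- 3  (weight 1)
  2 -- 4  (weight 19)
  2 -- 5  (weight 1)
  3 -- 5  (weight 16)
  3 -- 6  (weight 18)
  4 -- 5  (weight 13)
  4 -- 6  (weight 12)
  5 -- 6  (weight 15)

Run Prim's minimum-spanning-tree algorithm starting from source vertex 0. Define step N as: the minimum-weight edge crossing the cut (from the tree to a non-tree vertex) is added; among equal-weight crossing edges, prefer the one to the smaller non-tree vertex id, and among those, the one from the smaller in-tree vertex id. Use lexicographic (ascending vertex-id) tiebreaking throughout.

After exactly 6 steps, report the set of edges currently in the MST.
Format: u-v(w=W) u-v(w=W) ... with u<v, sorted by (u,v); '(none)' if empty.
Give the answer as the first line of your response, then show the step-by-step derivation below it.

0-3(w=3) 0-4(w=1) 0-6(w=8) 1-4(w=3) 2-3(w=1) 2-5(w=1)

step 1: add edge 0-4 (w=1); MST = {0-4(w=1)}
step 2: add edge 1-4 (w=3); MST = {0-4(w=1) 1-4(w=3)}
step 3: add edge 0-3 (w=3); MST = {0-3(w=3) 0-4(w=1) 1-4(w=3)}
step 4: add edge 2-3 (w=1); MST = {0-3(w=3) 0-4(w=1) 1-4(w=3) 2-3(w=1)}
step 5: add edge 2-5 (w=1); MST = {0-3(w=3) 0-4(w=1) 1-4(w=3) 2-3(w=1) 2-5(w=1)}
step 6: add edge 0-6 (w=8); MST = {0-3(w=3) 0-4(w=1) 0-6(w=8) 1-4(w=3) 2-3(w=1) 2-5(w=1)}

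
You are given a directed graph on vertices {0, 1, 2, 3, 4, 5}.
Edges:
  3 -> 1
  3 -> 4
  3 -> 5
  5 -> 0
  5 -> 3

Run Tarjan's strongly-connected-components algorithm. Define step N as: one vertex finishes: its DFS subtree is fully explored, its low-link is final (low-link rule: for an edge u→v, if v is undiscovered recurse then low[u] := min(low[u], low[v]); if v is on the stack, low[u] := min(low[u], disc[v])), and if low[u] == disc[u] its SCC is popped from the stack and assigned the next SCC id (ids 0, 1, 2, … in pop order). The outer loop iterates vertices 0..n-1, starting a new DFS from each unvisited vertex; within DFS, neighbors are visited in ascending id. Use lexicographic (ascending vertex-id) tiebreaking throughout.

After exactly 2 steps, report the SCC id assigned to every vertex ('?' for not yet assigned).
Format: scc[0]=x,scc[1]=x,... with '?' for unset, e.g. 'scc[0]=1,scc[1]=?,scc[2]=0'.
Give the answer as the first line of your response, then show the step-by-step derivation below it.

scc[0]=0,scc[1]=1,scc[2]=?,scc[3]=?,scc[4]=?,scc[5]=?

step 1: low=(low[0]=0,low[1]=?,low[2]=?,low[3]=?,low[4]=?,low[5]=?); scc=(scc[0]=0,scc[1]=?,scc[2]=?,scc[3]=?,scc[4]=?,scc[5]=?)
step 2: low=(low[0]=0,low[1]=1,low[2]=?,low[3]=?,low[4]=?,low[5]=?); scc=(scc[0]=0,scc[1]=1,scc[2]=?,scc[3]=?,scc[4]=?,scc[5]=?)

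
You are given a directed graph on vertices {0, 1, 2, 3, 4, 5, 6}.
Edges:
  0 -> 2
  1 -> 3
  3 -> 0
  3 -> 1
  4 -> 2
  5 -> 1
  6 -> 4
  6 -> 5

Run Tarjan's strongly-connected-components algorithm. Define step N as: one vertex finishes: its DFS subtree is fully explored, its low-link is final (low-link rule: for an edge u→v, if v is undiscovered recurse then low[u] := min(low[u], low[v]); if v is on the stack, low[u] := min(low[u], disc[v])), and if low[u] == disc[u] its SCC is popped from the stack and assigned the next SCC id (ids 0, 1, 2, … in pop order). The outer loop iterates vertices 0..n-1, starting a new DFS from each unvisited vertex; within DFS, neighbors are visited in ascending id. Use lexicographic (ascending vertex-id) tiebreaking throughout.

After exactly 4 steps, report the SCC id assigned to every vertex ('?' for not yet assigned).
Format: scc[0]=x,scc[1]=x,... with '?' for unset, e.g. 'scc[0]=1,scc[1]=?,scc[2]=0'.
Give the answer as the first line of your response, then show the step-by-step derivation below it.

scc[0]=1,scc[1]=2,scc[2]=0,scc[3]=2,scc[4]=?,scc[5]=?,scc[6]=?

step 1: low=(low[0]=0,low[1]=?,low[2]=1,low[3]=?,low[4]=?,low[5]=?,low[6]=?); scc=(scc[0]=?,scc[1]=?,scc[2]=0,scc[3]=?,scc[4]=?,scc[5]=?,scc[6]=?)
step 2: low=(low[0]=0,low[1]=?,low[2]=1,low[3]=?,low[4]=?,low[5]=?,low[6]=?); scc=(scc[0]=1,scc[1]=?,scc[2]=0,scc[3]=?,scc[4]=?,scc[5]=?,scc[6]=?)
step 3: low=(low[0]=0,low[1]=2,low[2]=1,low[3]=2,low[4]=?,low[5]=?,low[6]=?); scc=(scc[0]=1,scc[1]=?,scc[2]=0,scc[3]=?,scc[4]=?,scc[5]=?,scc[6]=?)
step 4: low=(low[0]=0,low[1]=2,low[2]=1,low[3]=2,low[4]=?,low[5]=?,low[6]=?); scc=(scc[0]=1,scc[1]=2,scc[2]=0,scc[3]=2,scc[4]=?,scc[5]=?,scc[6]=?)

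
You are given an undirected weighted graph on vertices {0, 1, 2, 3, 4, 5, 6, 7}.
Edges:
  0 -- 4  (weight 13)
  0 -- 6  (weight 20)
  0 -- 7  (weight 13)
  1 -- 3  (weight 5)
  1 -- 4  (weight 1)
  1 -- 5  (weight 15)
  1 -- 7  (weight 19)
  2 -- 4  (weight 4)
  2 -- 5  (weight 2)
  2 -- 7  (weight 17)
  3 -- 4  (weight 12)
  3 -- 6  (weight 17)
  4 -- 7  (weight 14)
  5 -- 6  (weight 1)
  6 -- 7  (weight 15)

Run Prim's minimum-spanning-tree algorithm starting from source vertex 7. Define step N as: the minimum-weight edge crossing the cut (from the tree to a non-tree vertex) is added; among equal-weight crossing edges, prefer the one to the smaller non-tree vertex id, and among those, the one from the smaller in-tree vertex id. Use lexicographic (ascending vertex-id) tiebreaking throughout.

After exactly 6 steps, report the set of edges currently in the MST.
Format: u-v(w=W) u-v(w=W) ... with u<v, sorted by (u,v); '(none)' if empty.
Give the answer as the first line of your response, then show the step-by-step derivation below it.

0-4(w=13) 0-7(w=13) 1-4(w=1) 2-4(w=4) 2-5(w=2) 5-6(w=1)

step 1: add edge 0-7 (w=13); MST = {0-7(w=13)}
step 2: add edge 0-4 (w=13); MST = {0-4(w=13) 0-7(w=13)}
step 3: add edge 1-4 (w=1); MST = {0-4(w=13) 0-7(w=13) 1-4(w=1)}
step 4: add edge 2-4 (w=4); MST = {0-4(w=13) 0-7(w=13) 1-4(w=1) 2-4(w=4)}
step 5: add edge 2-5 (w=2); MST = {0-4(w=13) 0-7(w=13) 1-4(w=1) 2-4(w=4) 2-5(w=2)}
step 6: add edge 5-6 (w=1); MST = {0-4(w=13) 0-7(w=13) 1-4(w=1) 2-4(w=4) 2-5(w=2) 5-6(w=1)}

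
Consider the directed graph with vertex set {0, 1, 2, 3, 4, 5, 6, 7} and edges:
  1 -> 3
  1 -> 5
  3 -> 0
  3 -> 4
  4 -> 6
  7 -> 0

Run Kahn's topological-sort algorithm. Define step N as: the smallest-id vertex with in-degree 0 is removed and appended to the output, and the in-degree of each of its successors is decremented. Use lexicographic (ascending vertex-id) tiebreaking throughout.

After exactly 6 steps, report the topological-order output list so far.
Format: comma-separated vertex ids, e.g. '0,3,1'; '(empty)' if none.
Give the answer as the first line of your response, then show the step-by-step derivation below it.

1,2,3,4,5,6

step 1: output 1; order=[1]; indeg=(2,0,0,0,1,0,1,0)
step 2: output 2; order=[1,2]; indeg=(2,0,0,0,1,0,1,0)
step 3: output 3; order=[1,2,3]; indeg=(1,0,0,0,0,0,1,0)
step 4: output 4; order=[1,2,3,4]; indeg=(1,0,0,0,0,0,0,0)
step 5: output 5; order=[1,2,3,4,5]; indeg=(1,0,0,0,0,0,0,0)
step 6: output 6; order=[1,2,3,4,5,6]; indeg=(1,0,0,0,0,0,0,0)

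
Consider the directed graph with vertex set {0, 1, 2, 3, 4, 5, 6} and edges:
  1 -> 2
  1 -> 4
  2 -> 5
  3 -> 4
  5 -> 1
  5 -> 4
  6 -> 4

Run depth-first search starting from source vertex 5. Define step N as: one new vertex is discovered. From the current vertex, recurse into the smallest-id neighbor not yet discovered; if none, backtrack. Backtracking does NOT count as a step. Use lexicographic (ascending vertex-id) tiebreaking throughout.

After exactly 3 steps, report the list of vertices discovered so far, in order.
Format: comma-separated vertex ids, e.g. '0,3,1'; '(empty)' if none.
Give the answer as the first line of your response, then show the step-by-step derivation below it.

5,1,2

step 1: discover 5; path=5; order=5
step 2: discover 1; path=5>1; order=5,1
step 3: discover 2; path=5>1>2; order=5,1,2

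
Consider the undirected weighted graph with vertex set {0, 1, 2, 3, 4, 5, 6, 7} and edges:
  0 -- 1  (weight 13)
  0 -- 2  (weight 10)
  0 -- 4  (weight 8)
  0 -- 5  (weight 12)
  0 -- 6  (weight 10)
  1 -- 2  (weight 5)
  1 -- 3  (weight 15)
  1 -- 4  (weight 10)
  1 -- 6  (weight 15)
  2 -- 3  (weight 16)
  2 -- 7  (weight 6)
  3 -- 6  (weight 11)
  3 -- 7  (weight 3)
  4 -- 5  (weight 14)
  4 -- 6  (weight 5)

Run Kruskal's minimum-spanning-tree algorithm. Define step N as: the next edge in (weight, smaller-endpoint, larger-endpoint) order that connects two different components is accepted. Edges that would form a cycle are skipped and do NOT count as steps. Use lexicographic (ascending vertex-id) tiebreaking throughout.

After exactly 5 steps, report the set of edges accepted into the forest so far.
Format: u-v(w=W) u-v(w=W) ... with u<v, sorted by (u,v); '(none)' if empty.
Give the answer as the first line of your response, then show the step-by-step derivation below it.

0-4(w=8) 1-2(w=5) 2-7(w=6) 3-7(w=3) 4-6(w=5)

step 1: add edge 3-7 (w=3); MST = {3-7(w=3)}
step 2: add edge 1-2 (w=5); MST = {1-2(w=5) 3-7(w=3)}
step 3: add edge 4-6 (w=5); MST = {1-2(w=5) 3-7(w=3) 4-6(w=5)}
step 4: add edge 2-7 (w=6); MST = {1-2(w=5) 2-7(w=6) 3-7(w=3) 4-6(w=5)}
step 5: add edge 0-4 (w=8); MST = {0-4(w=8) 1-2(w=5) 2-7(w=6) 3-7(w=3) 4-6(w=5)}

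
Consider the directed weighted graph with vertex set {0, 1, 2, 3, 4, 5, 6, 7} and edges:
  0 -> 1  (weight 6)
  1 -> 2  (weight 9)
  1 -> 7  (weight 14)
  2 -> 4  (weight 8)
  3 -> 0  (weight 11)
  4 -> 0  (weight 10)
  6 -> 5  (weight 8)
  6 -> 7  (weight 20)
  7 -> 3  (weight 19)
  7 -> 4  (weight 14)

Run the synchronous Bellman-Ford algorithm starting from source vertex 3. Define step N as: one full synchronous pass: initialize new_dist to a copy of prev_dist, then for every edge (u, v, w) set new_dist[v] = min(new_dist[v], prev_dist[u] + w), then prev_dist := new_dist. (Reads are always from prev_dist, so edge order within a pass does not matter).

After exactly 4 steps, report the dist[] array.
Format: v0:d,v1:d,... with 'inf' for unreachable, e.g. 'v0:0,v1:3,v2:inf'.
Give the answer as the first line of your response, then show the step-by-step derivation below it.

v0:11,v1:17,v2:26,v3:0,v4:34,v5:inf,v6:inf,v7:31

step 1: dist = v0:11,v1:inf,v2:inf,v3:0,v4:inf,v5:inf,v6:inf,v7:inf
step 2: dist = v0:11,v1:17,v2:inf,v3:0,v4:inf,v5:inf,v6:inf,v7:inf
step 3: dist = v0:11,v1:17,v2:26,v3:0,v4:inf,v5:inf,v6:inf,v7:31
step 4: dist = v0:11,v1:17,v2:26,v3:0,v4:34,v5:inf,v6:inf,v7:31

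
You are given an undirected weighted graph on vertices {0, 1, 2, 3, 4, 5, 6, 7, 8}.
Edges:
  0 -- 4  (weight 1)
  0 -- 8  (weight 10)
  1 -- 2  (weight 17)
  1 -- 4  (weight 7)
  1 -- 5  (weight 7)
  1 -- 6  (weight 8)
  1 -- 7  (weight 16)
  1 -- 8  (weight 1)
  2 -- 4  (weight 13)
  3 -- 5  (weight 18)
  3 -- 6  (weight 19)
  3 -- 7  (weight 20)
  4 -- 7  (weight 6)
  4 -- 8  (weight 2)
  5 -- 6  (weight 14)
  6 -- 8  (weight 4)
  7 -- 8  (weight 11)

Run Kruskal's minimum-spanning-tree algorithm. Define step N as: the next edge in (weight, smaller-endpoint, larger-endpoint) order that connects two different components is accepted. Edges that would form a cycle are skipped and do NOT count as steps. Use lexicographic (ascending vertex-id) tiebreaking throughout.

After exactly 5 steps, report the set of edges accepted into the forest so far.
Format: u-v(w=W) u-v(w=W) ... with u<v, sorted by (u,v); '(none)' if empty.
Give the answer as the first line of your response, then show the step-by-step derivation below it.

0-4(w=1) 1-8(w=1) 4-7(w=6) 4-8(w=2) 6-8(w=4)

step 1: add edge 0-4 (w=1); MST = {0-4(w=1)}
step 2: add edge 1-8 (w=1); MST = {0-4(w=1) 1-8(w=1)}
step 3: add edge 4-8 (w=2); MST = {0-4(w=1) 1-8(w=1) 4-8(w=2)}
step 4: add edge 6-8 (w=4); MST = {0-4(w=1) 1-8(w=1) 4-8(w=2) 6-8(w=4)}
step 5: add edge 4-7 (w=6); MST = {0-4(w=1) 1-8(w=1) 4-7(w=6) 4-8(w=2) 6-8(w=4)}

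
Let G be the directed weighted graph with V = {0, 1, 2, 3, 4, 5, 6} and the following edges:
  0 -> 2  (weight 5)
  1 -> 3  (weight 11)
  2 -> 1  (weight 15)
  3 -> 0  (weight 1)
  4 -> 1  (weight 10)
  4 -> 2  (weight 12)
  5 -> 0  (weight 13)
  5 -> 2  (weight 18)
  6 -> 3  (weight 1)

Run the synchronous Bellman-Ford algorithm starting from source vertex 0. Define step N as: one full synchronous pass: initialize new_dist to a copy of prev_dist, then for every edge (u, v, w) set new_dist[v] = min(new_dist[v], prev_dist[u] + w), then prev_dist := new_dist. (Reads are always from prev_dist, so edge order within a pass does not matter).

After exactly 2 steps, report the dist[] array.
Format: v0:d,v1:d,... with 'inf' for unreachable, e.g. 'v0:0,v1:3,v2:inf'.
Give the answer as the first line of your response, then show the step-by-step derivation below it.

v0:0,v1:20,v2:5,v3:inf,v4:inf,v5:inf,v6:inf

step 1: dist = v0:0,v1:inf,v2:5,v3:inf,v4:inf,v5:inf,v6:inf
step 2: dist = v0:0,v1:20,v2:5,v3:inf,v4:inf,v5:inf,v6:inf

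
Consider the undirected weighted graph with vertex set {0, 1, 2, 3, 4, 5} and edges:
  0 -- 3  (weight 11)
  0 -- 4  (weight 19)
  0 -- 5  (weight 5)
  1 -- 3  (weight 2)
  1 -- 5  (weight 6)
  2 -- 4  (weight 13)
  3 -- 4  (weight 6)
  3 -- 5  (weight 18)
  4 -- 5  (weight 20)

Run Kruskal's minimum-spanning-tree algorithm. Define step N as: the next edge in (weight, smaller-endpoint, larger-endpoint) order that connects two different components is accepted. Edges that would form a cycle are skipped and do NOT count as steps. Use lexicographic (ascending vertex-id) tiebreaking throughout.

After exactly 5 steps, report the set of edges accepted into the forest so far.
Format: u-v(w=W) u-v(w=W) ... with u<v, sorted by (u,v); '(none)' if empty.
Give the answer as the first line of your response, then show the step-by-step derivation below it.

0-5(w=5) 1-3(w=2) 1-5(w=6) 2-4(w=13) 3-4(w=6)

step 1: add edge 1-3 (w=2); MST = {1-3(w=2)}
step 2: add edge 0-5 (w=5); MST = {0-5(w=5) 1-3(w=2)}
step 3: add edge 1-5 (w=6); MST = {0-5(w=5) 1-3(w=2) 1-5(w=6)}
step 4: add edge 3-4 (w=6); MST = {0-5(w=5) 1-3(w=2) 1-5(w=6) 3-4(w=6)}
step 5: add edge 2-4 (w=13); MST = {0-5(w=5) 1-3(w=2) 1-5(w=6) 2-4(w=13) 3-4(w=6)}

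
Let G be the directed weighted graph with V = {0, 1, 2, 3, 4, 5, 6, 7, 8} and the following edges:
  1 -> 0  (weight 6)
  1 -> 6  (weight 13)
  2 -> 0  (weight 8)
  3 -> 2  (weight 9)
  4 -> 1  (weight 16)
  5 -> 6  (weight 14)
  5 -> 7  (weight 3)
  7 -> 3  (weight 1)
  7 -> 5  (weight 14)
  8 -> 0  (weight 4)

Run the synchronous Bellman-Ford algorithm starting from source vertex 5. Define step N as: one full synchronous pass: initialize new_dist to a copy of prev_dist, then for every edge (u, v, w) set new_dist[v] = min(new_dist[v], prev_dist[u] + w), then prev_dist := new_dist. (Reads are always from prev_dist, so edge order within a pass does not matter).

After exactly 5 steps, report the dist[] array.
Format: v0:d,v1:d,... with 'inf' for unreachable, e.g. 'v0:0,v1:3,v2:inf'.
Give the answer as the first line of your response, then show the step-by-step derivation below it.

v0:21,v1:inf,v2:13,v3:4,v4:inf,v5:0,v6:14,v7:3,v8:inf

step 1: dist = v0:inf,v1:inf,v2:inf,v3:inf,v4:inf,v5:0,v6:14,v7:3,v8:inf
step 2: dist = v0:inf,v1:inf,v2:inf,v3:4,v4:inf,v5:0,v6:14,v7:3,v8:inf
step 3: dist = v0:inf,v1:inf,v2:13,v3:4,v4:inf,v5:0,v6:14,v7:3,v8:inf
step 4: dist = v0:21,v1:inf,v2:13,v3:4,v4:inf,v5:0,v6:14,v7:3,v8:inf
step 5: dist = v0:21,v1:inf,v2:13,v3:4,v4:inf,v5:0,v6:14,v7:3,v8:inf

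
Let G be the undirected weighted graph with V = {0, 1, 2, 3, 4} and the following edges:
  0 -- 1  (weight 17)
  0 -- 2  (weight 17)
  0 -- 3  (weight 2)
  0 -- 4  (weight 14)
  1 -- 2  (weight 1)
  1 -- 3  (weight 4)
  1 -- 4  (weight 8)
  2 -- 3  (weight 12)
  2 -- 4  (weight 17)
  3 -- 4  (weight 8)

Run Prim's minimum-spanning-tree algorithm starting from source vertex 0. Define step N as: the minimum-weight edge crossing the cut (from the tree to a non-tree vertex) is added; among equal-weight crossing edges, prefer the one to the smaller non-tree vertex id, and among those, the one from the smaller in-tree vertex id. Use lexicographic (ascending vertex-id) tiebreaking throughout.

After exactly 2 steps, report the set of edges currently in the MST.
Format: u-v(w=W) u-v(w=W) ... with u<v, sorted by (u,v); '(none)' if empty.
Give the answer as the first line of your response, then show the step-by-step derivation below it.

0-3(w=2) 1-3(w=4)

step 1: add edge 0-3 (w=2); MST = {0-3(w=2)}
step 2: add edge 1-3 (w=4); MST = {0-3(w=2) 1-3(w=4)}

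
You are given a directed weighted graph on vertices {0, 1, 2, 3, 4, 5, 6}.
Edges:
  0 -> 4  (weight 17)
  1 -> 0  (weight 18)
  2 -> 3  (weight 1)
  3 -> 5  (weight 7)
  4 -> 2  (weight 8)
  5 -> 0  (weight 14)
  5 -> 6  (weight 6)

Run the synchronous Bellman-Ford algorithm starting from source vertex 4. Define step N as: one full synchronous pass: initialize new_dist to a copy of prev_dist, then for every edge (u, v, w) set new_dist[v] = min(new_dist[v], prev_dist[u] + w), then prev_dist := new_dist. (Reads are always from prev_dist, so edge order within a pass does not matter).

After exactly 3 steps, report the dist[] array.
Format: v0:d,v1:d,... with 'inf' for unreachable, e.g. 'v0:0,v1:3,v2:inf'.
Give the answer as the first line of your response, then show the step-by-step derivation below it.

v0:inf,v1:inf,v2:8,v3:9,v4:0,v5:16,v6:inf

step 1: dist = v0:inf,v1:inf,v2:8,v3:inf,v4:0,v5:inf,v6:inf
step 2: dist = v0:inf,v1:inf,v2:8,v3:9,v4:0,v5:inf,v6:inf
step 3: dist = v0:inf,v1:inf,v2:8,v3:9,v4:0,v5:16,v6:inf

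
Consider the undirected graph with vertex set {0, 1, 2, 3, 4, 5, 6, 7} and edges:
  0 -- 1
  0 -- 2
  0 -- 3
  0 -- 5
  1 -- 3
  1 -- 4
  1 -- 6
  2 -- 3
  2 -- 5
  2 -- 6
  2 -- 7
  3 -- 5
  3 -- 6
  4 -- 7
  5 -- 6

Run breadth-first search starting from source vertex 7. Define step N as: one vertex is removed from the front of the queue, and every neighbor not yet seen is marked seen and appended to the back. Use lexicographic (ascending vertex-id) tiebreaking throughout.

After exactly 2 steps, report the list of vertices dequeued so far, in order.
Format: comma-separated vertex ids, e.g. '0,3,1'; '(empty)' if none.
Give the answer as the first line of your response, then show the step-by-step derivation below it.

7,2

step 1: dequeue 7; queue=[2,4]; order=7
step 2: dequeue 2; queue=[4,0,3,5,6]; order=7,2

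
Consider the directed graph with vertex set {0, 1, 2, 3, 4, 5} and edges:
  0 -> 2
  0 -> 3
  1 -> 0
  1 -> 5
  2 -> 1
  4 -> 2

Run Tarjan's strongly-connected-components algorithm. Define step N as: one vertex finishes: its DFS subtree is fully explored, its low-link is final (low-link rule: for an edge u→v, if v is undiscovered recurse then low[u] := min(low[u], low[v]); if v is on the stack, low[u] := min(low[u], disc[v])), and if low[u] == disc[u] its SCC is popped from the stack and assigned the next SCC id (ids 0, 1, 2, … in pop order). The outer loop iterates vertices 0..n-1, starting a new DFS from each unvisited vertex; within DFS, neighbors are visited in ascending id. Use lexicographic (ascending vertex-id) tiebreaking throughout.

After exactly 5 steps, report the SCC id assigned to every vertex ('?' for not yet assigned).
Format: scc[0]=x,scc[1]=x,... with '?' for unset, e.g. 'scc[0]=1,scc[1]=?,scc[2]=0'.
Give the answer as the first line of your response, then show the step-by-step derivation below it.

scc[0]=2,scc[1]=2,scc[2]=2,scc[3]=1,scc[4]=?,scc[5]=0

step 1: low=(low[0]=0,low[1]=0,low[2]=1,low[3]=?,low[4]=?,low[5]=3); scc=(scc[0]=?,scc[1]=?,scc[2]=?,scc[3]=?,scc[4]=?,scc[5]=0)
step 2: low=(low[0]=0,low[1]=0,low[2]=1,low[3]=?,low[4]=?,low[5]=3); scc=(scc[0]=?,scc[1]=?,scc[2]=?,scc[3]=?,scc[4]=?,scc[5]=0)
step 3: low=(low[0]=0,low[1]=0,low[2]=0,low[3]=?,low[4]=?,low[5]=3); scc=(scc[0]=?,scc[1]=?,scc[2]=?,scc[3]=?,scc[4]=?,scc[5]=0)
step 4: low=(low[0]=0,low[1]=0,low[2]=0,low[3]=4,low[4]=?,low[5]=3); scc=(scc[0]=?,scc[1]=?,scc[2]=?,scc[3]=1,scc[4]=?,scc[5]=0)
step 5: low=(low[0]=0,low[1]=0,low[2]=0,low[3]=4,low[4]=?,low[5]=3); scc=(scc[0]=2,scc[1]=2,scc[2]=2,scc[3]=1,scc[4]=?,scc[5]=0)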